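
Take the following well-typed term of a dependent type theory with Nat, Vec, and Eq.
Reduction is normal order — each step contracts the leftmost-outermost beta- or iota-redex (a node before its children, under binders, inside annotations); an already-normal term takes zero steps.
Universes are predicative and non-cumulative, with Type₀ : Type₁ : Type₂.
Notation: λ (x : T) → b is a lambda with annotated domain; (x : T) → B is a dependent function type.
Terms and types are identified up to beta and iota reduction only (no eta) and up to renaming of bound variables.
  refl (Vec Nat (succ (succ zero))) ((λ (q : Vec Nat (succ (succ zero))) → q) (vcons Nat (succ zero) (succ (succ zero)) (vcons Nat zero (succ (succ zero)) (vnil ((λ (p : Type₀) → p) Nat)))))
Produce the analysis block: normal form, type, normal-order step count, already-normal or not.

reduced normal form:
  refl (Vec Nat (succ (succ zero))) (vcons Nat (succ zero) (succ (succ zero)) (vcons Nat zero (succ (succ zero)) (vnil Nat)))
the term's type:
  Eq (Vec Nat (succ (succ zero))) (vcons Nat (succ zero) (succ (succ zero)) (vcons Nat zero (succ (succ zero)) (vnil Nat))) (vcons Nat (succ zero) (succ (succ zero)) (vcons Nat zero (succ (succ zero)) (vnil Nat)))
normal-order step count: 2
term was already normal: no
first contracted redex: a beta-redex


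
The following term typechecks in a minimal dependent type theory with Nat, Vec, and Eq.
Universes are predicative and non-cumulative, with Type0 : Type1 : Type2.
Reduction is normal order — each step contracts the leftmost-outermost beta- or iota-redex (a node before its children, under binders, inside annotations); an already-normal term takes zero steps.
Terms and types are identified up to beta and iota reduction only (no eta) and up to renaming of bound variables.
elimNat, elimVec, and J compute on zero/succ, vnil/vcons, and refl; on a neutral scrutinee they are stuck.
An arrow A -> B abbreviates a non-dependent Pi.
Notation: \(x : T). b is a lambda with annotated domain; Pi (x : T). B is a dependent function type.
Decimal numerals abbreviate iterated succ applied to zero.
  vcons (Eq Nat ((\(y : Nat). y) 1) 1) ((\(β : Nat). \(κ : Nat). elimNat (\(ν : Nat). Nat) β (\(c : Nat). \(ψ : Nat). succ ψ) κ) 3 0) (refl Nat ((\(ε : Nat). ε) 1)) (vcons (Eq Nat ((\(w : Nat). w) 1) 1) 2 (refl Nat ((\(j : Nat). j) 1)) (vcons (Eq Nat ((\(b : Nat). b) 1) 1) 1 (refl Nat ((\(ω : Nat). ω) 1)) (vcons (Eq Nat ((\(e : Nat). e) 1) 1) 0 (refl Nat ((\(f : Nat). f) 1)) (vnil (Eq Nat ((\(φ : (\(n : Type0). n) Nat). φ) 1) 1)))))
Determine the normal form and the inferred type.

normal form:
  vcons (Eq Nat 1 1) 3 (refl Nat 1) (vcons (Eq Nat 1 1) 2 (refl Nat 1) (vcons (Eq Nat 1 1) 1 (refl Nat 1) (vcons (Eq Nat 1 1) 0 (refl Nat 1) (vnil (Eq Nat 1 1)))))
the term's type:
  Vec (Eq Nat 1 1) 4
observation: 12 normal-order steps normalize the term, beginning with a beta-redex.


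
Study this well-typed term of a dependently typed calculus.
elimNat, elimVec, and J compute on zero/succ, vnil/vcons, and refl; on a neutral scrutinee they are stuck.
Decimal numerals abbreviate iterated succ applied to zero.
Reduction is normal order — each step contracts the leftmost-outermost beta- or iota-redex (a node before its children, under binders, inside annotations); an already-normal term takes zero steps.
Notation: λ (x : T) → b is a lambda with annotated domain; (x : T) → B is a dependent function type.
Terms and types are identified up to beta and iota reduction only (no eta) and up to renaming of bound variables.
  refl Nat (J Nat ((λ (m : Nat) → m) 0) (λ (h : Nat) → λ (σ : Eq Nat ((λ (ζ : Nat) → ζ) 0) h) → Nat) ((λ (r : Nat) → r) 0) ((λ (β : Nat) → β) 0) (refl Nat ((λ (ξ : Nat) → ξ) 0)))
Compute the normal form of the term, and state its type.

resulting normal form:
  refl Nat 0
inferred type:
  Eq Nat 0 0
observation: the term reaches its normal form after 2 normal-order steps.


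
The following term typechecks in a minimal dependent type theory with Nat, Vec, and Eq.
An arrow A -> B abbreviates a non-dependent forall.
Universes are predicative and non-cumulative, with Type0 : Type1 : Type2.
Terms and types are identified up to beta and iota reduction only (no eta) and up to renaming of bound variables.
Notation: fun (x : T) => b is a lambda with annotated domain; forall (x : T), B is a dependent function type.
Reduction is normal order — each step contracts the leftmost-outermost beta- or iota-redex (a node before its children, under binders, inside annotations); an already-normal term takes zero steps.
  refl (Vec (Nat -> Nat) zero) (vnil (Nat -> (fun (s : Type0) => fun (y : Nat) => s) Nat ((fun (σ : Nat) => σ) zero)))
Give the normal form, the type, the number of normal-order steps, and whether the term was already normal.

resulting normal form:
  refl (Vec (Nat -> Nat) zero) (vnil (Nat -> Nat))
type:
  Eq (Vec (Nat -> Nat) zero) (vnil (Nat -> Nat)) (vnil (Nat -> Nat))
normal-order step count: 2
term was already normal: no
first redex: a beta-redex


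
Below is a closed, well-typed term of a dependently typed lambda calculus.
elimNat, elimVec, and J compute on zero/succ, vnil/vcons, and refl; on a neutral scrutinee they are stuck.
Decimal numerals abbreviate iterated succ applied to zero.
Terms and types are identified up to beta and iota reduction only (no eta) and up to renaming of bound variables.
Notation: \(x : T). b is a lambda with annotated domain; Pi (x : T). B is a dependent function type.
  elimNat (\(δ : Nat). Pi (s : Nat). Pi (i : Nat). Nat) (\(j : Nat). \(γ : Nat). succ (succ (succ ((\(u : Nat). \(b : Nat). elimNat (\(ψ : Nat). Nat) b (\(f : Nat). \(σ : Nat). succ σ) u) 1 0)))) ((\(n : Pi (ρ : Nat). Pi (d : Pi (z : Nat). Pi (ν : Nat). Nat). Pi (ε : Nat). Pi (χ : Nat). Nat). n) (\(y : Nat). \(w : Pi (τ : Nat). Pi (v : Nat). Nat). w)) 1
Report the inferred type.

inferred type:
  Pi (δ : Nat). Pi (s : Nat). Nat


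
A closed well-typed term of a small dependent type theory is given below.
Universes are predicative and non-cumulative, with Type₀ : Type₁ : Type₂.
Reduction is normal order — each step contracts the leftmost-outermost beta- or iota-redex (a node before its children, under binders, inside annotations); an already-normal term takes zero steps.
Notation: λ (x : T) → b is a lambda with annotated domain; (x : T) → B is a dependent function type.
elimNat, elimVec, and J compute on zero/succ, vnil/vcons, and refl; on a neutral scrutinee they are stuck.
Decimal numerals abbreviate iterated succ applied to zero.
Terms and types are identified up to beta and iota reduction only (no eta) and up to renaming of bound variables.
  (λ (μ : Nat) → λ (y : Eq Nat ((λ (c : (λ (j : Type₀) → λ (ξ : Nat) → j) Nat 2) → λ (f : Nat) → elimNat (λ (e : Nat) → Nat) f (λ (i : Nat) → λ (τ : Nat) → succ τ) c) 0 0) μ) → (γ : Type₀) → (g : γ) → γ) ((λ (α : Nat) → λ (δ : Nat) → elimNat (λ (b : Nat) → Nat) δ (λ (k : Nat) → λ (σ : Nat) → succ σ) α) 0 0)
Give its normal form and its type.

resulting normal form:
  λ (μ : Eq Nat 0 0) → (y : Type₀) → (c : y) → y
type:
  (μ : Eq Nat 0 0) → Type₁


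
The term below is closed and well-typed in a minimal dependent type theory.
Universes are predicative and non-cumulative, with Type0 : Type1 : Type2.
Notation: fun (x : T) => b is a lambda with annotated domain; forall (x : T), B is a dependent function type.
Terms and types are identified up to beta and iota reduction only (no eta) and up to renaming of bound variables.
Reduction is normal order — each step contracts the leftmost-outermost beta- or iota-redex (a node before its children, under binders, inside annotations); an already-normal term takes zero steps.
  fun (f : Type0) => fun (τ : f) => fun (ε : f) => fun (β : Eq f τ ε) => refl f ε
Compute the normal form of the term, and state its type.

resulting normal form:
  fun (f : Type0) => fun (τ : f) => fun (ε : f) => fun (β : Eq f τ ε) => refl f ε
type:
  forall (f : Type0), forall (τ : f), forall (ε : f), forall (β : Eq f τ ε), Eq f ε ε


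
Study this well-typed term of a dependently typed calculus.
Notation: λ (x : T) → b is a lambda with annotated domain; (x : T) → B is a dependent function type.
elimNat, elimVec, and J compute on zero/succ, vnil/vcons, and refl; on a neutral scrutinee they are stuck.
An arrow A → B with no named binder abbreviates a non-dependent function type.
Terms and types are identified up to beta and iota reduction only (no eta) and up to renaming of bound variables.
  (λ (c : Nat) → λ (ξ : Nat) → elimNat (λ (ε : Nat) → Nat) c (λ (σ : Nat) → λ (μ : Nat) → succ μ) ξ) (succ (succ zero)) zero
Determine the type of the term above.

inferred type:
  Nat


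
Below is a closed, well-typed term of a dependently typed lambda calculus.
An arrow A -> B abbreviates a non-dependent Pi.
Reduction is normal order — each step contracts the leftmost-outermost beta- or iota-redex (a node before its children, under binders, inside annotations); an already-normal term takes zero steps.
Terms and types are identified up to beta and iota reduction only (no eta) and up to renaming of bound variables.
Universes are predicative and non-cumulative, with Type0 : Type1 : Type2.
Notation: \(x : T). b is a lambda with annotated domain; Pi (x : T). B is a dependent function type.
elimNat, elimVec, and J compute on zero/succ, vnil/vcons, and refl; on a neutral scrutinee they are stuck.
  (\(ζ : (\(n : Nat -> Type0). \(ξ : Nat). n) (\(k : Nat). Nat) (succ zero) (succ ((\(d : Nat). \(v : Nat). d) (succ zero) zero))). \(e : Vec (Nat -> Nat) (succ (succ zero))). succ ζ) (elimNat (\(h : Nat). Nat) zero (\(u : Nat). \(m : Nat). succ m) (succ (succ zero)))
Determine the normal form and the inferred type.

resulting normal form:
  \(ζ : Vec (Nat -> Nat) (succ (succ zero))). succ (succ (succ zero))
inferred type:
  Vec (Nat -> Nat) (succ (succ zero)) -> Nat


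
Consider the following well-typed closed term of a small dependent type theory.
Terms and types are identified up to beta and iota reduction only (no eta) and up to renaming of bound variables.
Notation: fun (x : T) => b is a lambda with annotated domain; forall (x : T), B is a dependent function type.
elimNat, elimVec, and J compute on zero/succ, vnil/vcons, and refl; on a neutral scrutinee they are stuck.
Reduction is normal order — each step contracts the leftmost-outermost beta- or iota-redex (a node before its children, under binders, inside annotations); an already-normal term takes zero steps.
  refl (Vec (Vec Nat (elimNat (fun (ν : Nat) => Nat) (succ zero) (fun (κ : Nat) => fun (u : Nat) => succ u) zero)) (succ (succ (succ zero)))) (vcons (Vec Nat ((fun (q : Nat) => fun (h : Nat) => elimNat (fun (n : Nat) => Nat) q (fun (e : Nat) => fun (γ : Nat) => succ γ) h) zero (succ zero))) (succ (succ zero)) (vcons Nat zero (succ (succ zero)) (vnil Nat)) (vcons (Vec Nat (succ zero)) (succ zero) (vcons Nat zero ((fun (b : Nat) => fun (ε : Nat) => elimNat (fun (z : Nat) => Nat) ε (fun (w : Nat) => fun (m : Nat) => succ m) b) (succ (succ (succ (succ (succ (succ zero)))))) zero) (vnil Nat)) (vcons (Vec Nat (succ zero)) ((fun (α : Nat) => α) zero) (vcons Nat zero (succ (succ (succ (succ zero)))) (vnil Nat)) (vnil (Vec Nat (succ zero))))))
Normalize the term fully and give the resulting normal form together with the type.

normal form:
  refl (Vec (Vec Nat (succ zero)) (succ (succ (succ zero)))) (vcons (Vec Nat (succ zero)) (succ (succ zero)) (vcons Nat zero (succ (succ zero)) (vnil Nat)) (vcons (Vec Nat (succ zero)) (succ zero) (vcons Nat zero (succ (succ (succ (succ (succ (succ zero)))))) (vnil Nat)) (vcons (Vec Nat (succ zero)) zero (vcons Nat zero (succ (succ (succ (succ zero)))) (vnil Nat)) (vnil (Vec Nat (succ zero))))))
type:
  Eq (Vec (Vec Nat (succ zero)) (succ (succ (succ zero)))) (vcons (Vec Nat (succ zero)) (succ (succ zero)) (vcons Nat zero (succ (succ zero)) (vnil Nat)) (vcons (Vec Nat (succ zero)) (succ zero) (vcons Nat zero (succ (succ (succ (succ (succ (succ zero)))))) (vnil Nat)) (vcons (Vec Nat (succ zero)) zero (vcons Nat zero (succ (succ (succ (succ zero)))) (vnil Nat)) (vnil (Vec Nat (succ zero)))))) (vcons (Vec Nat (succ zero)) (succ (succ zero)) (vcons Nat zero (succ (succ zero)) (vnil Nat)) (vcons (Vec Nat (succ zero)) (succ zero) (vcons Nat zero (succ (succ (succ (succ (succ (succ zero)))))) (vnil Nat)) (vcons (Vec Nat (succ zero)) zero (vcons Nat zero (succ (succ (succ (succ zero)))) (vnil Nat)) (vnil (Vec Nat (succ zero))))))
observation: the term reaches its normal form after 29 normal-order steps.


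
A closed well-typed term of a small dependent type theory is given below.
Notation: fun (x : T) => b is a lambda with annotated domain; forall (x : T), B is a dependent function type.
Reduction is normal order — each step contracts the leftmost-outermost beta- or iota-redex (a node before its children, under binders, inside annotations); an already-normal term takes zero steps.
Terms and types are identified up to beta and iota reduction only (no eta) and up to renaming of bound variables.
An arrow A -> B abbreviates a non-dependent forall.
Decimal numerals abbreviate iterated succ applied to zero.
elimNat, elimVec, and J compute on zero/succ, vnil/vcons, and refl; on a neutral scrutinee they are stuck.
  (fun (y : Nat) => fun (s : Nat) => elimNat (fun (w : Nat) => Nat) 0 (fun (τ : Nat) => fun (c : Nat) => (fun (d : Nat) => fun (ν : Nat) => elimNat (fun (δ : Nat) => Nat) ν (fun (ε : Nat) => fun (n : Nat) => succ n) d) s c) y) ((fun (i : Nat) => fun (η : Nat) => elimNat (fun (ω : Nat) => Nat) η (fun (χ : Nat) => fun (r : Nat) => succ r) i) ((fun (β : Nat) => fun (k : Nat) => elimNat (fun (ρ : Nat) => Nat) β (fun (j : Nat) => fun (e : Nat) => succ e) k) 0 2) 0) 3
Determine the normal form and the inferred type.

reduced normal form:
  6
inferred type:
  Nat
observation: the first redex contracted is a beta-redex; the normal form is reached in 39 normal-order steps.


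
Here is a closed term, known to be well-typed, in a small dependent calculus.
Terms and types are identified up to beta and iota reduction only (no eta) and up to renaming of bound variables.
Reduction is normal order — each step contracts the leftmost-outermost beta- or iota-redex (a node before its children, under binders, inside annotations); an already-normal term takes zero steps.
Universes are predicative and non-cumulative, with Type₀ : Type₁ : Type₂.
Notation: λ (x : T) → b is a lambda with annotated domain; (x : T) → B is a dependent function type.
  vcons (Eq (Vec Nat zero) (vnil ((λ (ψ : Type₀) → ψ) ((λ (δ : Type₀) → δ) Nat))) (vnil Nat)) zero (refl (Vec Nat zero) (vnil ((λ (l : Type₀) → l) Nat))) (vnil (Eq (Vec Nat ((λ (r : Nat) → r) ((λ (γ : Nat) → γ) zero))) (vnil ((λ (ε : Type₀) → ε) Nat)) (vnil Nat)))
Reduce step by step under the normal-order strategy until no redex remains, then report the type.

normal-order reduction:
  vcons (Eq (Vec Nat zero) (vnil ((λ (ψ : Type₀) → ψ) ((λ (δ : Type₀) → δ) Nat))) (vnil Nat)) zero (refl (Vec Nat zero) (vnil ((λ (l : Type₀) → l) Nat))) (vnil (Eq (Vec Nat ((λ (r : Nat) → r) ((λ (γ : Nat) → γ) zero))) (vnil ((λ (ε : Type₀) → ε) Nat)) (vnil Nat)))
  ~> vcons (Eq (Vec Nat zero) (vnil ((λ (ψ : Type₀) → ψ) Nat)) (vnil Nat)) zero (refl (Vec Nat zero) (vnil ((λ (δ : Type₀) → δ) Nat))) (vnil (Eq (Vec Nat ((λ (l : Nat) → l) ((λ (r : Nat) → r) zero))) (vnil ((λ (γ : Type₀) → γ) Nat)) (vnil Nat)))
  ~> vcons (Eq (Vec Nat zero) (vnil Nat) (vnil Nat)) zero (refl (Vec Nat zero) (vnil ((λ (ψ : Type₀) → ψ) Nat))) (vnil (Eq (Vec Nat ((λ (δ : Nat) → δ) ((λ (l : Nat) → l) zero))) (vnil ((λ (r : Type₀) → r) Nat)) (vnil Nat)))
  ~> vcons (Eq (Vec Nat zero) (vnil Nat) (vnil Nat)) zero (refl (Vec Nat zero) (vnil Nat)) (vnil (Eq (Vec Nat ((λ (ψ : Nat) → ψ) ((λ (δ : Nat) → δ) zero))) (vnil ((λ (l : Type₀) → l) Nat)) (vnil Nat)))
  ~> vcons (Eq (Vec Nat zero) (vnil Nat) (vnil Nat)) zero (refl (Vec Nat zero) (vnil Nat)) (vnil (Eq (Vec Nat ((λ (ψ : Nat) → ψ) zero)) (vnil ((λ (δ : Type₀) → δ) Nat)) (vnil Nat)))
  ~> vcons (Eq (Vec Nat zero) (vnil Nat) (vnil Nat)) zero (refl (Vec Nat zero) (vnil Nat)) (vnil (Eq (Vec Nat zero) (vnil ((λ (ψ : Type₀) → ψ) Nat)) (vnil Nat)))
  ~> vcons (Eq (Vec Nat zero) (vnil Nat) (vnil Nat)) zero (refl (Vec Nat zero) (vnil Nat)) (vnil (Eq (Vec Nat zero) (vnil Nat) (vnil Nat)))
the term's type:
  Vec (Eq (Vec Nat zero) (vnil Nat) (vnil Nat)) (succ zero)


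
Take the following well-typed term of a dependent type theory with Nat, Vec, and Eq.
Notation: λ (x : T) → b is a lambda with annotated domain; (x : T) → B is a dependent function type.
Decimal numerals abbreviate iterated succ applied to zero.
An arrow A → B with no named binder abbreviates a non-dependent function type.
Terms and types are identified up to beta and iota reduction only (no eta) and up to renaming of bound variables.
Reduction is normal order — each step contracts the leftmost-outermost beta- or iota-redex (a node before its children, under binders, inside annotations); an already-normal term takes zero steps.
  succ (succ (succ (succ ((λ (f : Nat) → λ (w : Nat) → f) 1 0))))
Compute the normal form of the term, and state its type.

resulting normal form:
  5
the term's type:
  Nat
observation: contracting a beta-redex first, the term normalizes in 2 steps.


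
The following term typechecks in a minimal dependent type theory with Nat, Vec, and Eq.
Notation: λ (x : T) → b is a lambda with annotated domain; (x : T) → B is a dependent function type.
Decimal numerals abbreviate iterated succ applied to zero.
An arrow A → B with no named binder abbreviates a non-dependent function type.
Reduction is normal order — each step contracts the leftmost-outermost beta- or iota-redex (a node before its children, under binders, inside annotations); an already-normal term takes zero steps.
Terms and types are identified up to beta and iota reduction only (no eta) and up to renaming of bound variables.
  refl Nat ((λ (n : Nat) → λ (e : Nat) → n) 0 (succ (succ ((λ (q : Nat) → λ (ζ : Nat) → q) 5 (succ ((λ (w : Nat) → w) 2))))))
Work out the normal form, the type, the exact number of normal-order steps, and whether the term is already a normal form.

reduced normal form:
  refl Nat 0
inferred type:
  Eq Nat 0 0
reduction steps (normal order): 2
started in normal form: no
first contracted redex: a beta-redex


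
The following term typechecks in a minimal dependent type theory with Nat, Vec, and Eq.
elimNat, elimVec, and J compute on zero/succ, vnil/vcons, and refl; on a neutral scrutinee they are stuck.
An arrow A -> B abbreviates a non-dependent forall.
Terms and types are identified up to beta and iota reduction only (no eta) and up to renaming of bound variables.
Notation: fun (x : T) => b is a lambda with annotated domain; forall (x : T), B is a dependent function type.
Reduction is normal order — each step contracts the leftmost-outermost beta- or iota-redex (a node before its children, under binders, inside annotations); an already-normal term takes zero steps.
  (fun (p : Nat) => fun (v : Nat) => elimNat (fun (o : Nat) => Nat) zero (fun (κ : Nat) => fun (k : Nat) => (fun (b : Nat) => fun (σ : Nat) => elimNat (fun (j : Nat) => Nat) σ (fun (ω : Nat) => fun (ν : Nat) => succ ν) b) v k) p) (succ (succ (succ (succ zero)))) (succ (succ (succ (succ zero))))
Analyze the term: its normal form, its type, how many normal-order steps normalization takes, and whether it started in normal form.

resulting normal form:
  succ (succ (succ (succ (succ (succ (succ (succ (succ (succ (succ (succ (succ (succ (succ (succ zero)))))))))))))))
type:
  Nat
normal-order step count: 75
already normal: no
first contracted redex: a beta-redex


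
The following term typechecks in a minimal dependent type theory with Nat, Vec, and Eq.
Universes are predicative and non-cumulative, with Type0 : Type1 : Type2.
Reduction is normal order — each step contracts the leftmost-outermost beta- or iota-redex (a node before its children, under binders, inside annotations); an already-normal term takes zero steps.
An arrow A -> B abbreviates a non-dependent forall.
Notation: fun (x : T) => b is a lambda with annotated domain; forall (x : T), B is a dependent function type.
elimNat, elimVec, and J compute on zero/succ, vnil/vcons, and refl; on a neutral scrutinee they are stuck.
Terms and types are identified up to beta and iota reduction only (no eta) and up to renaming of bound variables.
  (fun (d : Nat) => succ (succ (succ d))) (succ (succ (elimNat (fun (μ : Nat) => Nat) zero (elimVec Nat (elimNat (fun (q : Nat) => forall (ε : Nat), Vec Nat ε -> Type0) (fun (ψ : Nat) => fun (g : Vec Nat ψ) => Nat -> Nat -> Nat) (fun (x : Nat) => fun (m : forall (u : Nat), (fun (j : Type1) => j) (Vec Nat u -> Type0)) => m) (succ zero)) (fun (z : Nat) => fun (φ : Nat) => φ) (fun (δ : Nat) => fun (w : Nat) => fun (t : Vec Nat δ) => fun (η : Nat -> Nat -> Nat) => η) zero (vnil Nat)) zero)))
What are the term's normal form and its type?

reduced normal form:
  succ (succ (succ (succ (succ zero))))
inferred type:
  Nat


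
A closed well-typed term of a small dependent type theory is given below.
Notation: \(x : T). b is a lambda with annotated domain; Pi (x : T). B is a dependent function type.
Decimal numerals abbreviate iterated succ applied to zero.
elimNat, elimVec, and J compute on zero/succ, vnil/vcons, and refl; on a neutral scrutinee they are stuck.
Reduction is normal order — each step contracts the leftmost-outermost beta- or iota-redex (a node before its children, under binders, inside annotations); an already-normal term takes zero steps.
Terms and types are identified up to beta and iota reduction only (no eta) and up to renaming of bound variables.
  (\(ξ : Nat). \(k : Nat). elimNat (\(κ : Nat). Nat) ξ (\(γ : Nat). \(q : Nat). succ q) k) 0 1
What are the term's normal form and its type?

resulting normal form:
  1
the term's type:
  Nat
observation: the leftmost-outermost redex is a beta-redex, and normalization takes 6 steps.


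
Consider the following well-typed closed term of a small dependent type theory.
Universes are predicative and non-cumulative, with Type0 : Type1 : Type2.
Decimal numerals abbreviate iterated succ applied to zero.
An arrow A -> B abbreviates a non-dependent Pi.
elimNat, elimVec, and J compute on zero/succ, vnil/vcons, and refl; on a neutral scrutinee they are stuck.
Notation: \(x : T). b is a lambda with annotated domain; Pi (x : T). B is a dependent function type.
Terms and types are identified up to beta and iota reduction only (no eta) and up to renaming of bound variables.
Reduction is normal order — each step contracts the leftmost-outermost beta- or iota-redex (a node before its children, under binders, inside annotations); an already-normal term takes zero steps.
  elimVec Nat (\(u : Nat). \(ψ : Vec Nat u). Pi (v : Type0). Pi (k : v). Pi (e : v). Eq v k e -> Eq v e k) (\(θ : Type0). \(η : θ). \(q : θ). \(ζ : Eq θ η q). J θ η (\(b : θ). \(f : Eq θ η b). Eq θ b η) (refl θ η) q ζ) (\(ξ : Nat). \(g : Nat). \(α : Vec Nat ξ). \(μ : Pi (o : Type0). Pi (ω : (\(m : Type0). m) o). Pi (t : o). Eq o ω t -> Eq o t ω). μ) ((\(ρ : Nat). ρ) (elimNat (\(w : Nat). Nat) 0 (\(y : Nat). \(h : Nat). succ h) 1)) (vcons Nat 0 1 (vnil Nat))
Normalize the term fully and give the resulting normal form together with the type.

reduced normal form:
  \(u : Type0). \(ψ : u). \(v : u). \(k : Eq u ψ v). J u ψ (\(e : u). \(θ : Eq u ψ e). Eq u e ψ) (refl u ψ) v k
inferred type:
  Pi (u : Type0). Pi (ψ : u). Pi (v : u). Eq u ψ v -> Eq u v ψ
observation: 6 normal-order steps normalize the term, beginning with an elimVec iota-redex.


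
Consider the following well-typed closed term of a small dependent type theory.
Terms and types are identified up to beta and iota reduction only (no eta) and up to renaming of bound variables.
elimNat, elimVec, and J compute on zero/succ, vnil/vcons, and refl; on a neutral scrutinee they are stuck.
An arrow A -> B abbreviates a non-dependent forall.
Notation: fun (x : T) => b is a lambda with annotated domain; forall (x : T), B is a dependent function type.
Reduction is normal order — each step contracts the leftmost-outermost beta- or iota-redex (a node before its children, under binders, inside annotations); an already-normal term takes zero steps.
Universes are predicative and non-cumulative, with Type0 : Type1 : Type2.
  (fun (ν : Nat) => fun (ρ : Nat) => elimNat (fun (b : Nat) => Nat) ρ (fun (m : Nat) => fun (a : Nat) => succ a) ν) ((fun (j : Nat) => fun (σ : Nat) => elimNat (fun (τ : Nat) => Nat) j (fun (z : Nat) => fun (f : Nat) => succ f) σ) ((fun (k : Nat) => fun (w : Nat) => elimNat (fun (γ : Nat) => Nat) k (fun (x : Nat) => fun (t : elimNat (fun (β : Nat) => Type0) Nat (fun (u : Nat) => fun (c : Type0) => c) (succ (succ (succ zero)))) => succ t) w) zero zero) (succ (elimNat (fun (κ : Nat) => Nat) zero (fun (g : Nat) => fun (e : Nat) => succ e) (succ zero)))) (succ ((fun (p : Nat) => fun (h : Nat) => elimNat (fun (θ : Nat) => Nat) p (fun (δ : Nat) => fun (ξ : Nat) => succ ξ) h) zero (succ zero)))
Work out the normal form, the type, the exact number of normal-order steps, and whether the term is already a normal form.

reduced normal form:
  succ (succ (succ (succ zero)))
inferred type:
  Nat
normal-order step count: 31
term was already normal: no
first redex: a beta-redex


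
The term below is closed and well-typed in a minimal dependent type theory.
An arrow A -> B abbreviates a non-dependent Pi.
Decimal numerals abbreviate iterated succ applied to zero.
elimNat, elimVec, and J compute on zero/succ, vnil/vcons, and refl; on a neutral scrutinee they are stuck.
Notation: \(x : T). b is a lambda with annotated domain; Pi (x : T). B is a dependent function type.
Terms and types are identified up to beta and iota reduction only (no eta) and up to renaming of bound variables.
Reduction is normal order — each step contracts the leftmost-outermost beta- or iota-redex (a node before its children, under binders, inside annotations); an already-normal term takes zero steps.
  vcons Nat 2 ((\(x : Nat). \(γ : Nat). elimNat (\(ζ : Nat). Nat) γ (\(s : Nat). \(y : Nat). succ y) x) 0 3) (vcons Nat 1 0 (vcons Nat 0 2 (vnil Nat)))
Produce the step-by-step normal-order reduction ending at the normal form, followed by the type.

normal-order reduction sequence:
  vcons Nat 2 ((\(x : Nat). \(γ : Nat). elimNat (\(ζ : Nat). Nat) γ (\(s : Nat). \(y : Nat). succ y) x) 0 3) (vcons Nat 1 0 (vcons Nat 0 2 (vnil Nat)))
  ~> vcons Nat 2 ((\(x : Nat). elimNat (\(γ : Nat). Nat) x (\(ζ : Nat). \(s : Nat). succ s) 0) 3) (vcons Nat 1 0 (vcons Nat 0 2 (vnil Nat)))
  ~> vcons Nat 2 (elimNat (\(x : Nat). Nat) 3 (\(γ : Nat). \(ζ : Nat). succ ζ) 0) (vcons Nat 1 0 (vcons Nat 0 2 (vnil Nat)))
  ~> vcons Nat 2 3 (vcons Nat 1 0 (vcons Nat 0 2 (vnil Nat)))
the term's type:
  Vec Nat 3


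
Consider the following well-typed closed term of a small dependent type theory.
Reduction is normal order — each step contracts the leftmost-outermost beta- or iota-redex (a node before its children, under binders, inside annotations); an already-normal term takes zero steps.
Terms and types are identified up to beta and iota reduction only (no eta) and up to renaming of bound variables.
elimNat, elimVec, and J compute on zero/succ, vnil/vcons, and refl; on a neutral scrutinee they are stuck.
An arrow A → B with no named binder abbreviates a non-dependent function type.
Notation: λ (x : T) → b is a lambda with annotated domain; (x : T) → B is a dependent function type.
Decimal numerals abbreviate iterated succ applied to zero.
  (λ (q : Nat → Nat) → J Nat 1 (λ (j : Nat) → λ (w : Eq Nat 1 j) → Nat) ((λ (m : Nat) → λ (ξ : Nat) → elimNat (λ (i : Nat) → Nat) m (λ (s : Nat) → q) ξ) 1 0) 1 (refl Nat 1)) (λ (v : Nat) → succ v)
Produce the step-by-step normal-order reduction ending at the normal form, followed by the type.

reduction (normal order):
  (λ (q : Nat → Nat) → J Nat 1 (λ (j : Nat) → λ (w : Eq Nat 1 j) → Nat) ((λ (m : Nat) → λ (ξ : Nat) → elimNat (λ (i : Nat) → Nat) m (λ (s : Nat) → q) ξ) 1 0) 1 (refl Nat 1)) (λ (v : Nat) → succ v)
  ~> J Nat 1 (λ (q : Nat) → λ (j : Eq Nat 1 q) → Nat) ((λ (w : Nat) → λ (m : Nat) → elimNat (λ (ξ : Nat) → Nat) w (λ (i : Nat) → λ (s : Nat) → succ s) m) 1 0) 1 (refl Nat 1)
  ~> (λ (q : Nat) → λ (j : Nat) → elimNat (λ (w : Nat) → Nat) q (λ (m : Nat) → λ (ξ : Nat) → succ ξ) j) 1 0
  ~> (λ (q : Nat) → elimNat (λ (j : Nat) → Nat) 1 (λ (w : Nat) → λ (m : Nat) → succ m) q) 0
  ~> elimNat (λ (q : Nat) → Nat) 1 (λ (j : Nat) → λ (w : Nat) → succ w) 0
  ~> 1
type:
  Nat


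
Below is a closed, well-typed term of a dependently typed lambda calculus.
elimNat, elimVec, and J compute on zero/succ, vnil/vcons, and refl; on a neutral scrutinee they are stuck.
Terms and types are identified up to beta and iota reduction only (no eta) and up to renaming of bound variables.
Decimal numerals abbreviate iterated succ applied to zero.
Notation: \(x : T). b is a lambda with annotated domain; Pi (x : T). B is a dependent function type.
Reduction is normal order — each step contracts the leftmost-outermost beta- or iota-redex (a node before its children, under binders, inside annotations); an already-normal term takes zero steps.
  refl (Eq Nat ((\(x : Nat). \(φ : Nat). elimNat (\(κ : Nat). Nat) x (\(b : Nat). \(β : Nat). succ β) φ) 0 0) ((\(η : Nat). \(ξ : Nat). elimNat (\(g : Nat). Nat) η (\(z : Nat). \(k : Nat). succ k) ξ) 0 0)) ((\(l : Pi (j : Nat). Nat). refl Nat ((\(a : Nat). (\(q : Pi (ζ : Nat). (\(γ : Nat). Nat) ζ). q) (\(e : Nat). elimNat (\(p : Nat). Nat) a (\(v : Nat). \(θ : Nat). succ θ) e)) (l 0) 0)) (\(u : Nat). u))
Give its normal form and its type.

normal form:
  refl (Eq Nat 0 0) (refl Nat 0)
the term's type:
  Eq (Eq Nat 0 0) (refl Nat 0) (refl Nat 0)
observation: the term reaches its normal form after 12 normal-order steps.


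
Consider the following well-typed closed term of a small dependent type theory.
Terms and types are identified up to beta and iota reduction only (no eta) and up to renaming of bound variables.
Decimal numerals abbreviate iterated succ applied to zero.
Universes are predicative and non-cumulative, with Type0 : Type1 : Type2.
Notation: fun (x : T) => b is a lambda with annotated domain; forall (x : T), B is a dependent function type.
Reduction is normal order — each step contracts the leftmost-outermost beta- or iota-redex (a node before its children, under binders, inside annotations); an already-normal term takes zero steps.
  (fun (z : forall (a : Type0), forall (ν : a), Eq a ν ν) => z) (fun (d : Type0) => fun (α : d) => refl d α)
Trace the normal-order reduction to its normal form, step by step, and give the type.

normal-order reduction sequence:
  (fun (z : forall (a : Type0), forall (ν : a), Eq a ν ν) => z) (fun (d : Type0) => fun (α : d) => refl d α)
  ~> fun (z : Type0) => fun (a : z) => refl z a
the term's type:
  forall (z : Type0), forall (a : z), Eq z a a


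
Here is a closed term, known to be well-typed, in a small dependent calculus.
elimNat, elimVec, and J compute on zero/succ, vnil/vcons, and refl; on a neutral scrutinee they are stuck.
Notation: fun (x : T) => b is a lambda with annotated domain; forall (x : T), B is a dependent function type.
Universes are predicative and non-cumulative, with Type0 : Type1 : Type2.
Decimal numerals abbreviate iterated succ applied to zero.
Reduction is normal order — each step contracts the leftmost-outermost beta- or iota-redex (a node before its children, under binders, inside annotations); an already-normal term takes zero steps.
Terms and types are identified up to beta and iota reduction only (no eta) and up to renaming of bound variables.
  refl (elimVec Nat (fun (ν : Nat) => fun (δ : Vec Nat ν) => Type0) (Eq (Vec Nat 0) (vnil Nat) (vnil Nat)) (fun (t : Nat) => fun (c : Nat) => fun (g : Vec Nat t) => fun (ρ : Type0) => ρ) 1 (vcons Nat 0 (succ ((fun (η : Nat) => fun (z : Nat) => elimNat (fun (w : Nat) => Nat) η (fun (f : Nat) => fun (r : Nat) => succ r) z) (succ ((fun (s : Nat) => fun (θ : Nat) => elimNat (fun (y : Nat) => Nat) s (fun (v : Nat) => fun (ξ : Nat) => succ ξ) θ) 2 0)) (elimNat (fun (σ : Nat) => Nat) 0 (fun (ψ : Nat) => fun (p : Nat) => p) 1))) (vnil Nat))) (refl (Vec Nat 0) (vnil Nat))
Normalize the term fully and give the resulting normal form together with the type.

reduced normal form:
  refl (Eq (Vec Nat 0) (vnil Nat) (vnil Nat)) (refl (Vec Nat 0) (vnil Nat))
inferred type:
  Eq (Eq (Vec Nat 0) (vnil Nat) (vnil Nat)) (refl (Vec Nat 0) (vnil Nat)) (refl (Vec Nat 0) (vnil Nat))
observation: 6 normal-order steps separate the term from its normal form.


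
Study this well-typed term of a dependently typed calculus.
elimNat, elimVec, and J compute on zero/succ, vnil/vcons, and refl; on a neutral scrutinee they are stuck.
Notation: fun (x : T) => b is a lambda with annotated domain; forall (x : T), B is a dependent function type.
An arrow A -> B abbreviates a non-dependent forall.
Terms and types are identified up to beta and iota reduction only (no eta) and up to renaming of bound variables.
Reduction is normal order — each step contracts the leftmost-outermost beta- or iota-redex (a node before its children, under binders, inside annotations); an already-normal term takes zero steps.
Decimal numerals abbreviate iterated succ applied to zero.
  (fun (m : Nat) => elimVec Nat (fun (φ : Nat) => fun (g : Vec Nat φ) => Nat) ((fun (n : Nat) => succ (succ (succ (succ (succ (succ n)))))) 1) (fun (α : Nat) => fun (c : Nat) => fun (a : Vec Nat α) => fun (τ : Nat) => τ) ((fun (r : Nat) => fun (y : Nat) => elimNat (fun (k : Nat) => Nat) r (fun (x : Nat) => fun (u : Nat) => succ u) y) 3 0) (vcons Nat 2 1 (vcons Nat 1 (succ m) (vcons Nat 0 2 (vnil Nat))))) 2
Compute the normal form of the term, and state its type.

normal form:
  7
inferred type:
  Nat
observation: normalization takes exactly 18 steps under the normal-order strategy.


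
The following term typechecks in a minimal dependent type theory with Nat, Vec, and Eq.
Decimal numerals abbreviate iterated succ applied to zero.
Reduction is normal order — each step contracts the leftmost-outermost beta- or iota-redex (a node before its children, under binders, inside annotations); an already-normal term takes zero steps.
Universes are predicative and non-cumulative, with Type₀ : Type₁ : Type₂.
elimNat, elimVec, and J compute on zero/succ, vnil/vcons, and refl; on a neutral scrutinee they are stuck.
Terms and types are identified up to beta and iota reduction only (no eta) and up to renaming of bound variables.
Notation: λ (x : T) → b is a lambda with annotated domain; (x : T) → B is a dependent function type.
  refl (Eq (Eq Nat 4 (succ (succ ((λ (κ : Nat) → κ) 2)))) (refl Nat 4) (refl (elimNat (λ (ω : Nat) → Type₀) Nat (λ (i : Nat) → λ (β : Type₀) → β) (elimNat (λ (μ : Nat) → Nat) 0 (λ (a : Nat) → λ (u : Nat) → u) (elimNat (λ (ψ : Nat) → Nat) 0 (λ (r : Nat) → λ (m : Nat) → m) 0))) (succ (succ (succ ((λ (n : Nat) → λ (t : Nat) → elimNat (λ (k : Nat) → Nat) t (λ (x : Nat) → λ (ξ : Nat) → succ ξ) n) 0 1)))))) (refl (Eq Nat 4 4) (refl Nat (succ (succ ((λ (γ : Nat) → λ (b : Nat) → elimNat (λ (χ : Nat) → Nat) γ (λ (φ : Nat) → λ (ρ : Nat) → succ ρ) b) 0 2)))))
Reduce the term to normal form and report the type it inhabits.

normal form:
  refl (Eq (Eq Nat 4 4) (refl Nat 4) (refl Nat 4)) (refl (Eq Nat 4 4) (refl Nat 4))
the term's type:
  Eq (Eq (Eq Nat 4 4) (refl Nat 4) (refl Nat 4)) (refl (Eq Nat 4 4) (refl Nat 4)) (refl (Eq Nat 4 4) (refl Nat 4))
observation: contracting a beta-redex first, the term normalizes in 16 steps.


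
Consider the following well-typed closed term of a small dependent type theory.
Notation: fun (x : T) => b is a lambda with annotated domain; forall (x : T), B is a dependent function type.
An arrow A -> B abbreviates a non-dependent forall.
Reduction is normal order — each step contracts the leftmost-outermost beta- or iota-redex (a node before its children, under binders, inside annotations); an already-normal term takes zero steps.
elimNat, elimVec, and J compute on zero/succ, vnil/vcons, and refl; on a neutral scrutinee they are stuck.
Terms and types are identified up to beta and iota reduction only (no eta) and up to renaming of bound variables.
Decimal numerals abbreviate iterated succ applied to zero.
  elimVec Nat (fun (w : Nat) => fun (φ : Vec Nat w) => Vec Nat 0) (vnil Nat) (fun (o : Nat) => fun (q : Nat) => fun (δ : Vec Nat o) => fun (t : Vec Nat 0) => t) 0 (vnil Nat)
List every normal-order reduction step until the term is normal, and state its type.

normal-order reduction:
  elimVec Nat (fun (w : Nat) => fun (φ : Vec Nat w) => Vec Nat 0) (vnil Nat) (fun (o : Nat) => fun (q : Nat) => fun (δ : Vec Nat o) => fun (t : Vec Nat 0) => t) 0 (vnil Nat)
  ~> vnil Nat
type:
  Vec Nat 0


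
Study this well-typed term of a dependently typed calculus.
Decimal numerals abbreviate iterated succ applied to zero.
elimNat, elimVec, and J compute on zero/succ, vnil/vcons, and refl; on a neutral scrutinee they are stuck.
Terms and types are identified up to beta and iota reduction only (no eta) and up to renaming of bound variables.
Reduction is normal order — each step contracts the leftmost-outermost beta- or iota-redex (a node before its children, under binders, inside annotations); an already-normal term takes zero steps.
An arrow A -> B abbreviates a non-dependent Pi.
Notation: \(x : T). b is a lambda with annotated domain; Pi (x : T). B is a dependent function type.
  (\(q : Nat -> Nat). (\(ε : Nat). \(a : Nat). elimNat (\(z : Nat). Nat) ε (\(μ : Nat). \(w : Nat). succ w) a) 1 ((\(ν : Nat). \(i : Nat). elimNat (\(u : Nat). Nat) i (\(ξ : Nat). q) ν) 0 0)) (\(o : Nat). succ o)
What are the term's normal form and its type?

resulting normal form:
  1
type:
  Nat


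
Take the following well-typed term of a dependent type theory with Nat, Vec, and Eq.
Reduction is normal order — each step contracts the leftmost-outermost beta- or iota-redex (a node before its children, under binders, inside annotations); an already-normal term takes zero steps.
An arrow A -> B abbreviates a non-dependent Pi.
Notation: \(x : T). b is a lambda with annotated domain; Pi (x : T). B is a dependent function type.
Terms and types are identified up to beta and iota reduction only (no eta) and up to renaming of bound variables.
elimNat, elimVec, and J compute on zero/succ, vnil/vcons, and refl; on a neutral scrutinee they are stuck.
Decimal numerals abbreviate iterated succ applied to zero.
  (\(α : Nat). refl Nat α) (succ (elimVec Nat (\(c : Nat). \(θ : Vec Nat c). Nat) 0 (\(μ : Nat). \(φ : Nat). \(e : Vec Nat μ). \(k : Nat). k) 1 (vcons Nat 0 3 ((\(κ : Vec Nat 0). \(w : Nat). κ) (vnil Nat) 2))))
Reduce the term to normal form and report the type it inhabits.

normal form:
  refl Nat 1
the term's type:
  Eq Nat 1 1


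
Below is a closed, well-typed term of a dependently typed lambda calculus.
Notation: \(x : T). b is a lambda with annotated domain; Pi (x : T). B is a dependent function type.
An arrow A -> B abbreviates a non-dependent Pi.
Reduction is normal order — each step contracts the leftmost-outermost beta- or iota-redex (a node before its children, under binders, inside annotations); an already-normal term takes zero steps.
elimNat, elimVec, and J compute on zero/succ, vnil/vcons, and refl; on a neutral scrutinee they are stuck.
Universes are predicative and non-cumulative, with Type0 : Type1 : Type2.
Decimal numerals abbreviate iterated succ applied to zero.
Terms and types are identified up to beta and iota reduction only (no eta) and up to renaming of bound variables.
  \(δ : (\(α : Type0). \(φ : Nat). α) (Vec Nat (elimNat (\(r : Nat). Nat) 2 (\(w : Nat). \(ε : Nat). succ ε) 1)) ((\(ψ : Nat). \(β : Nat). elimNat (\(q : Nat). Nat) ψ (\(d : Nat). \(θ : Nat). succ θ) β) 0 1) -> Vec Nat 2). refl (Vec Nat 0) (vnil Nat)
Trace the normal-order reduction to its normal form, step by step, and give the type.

reduction (normal order):
  \(δ : (\(α : Type0). \(φ : Nat). α) (Vec Nat (elimNat (\(r : Nat). Nat) 2 (\(w : Nat). \(ε : Nat). succ ε) 1)) ((\(ψ : Nat). \(β : Nat). elimNat (\(q : Nat). Nat) ψ (\(d : Nat). \(θ : Nat). succ θ) β) 0 1) -> Vec Nat 2). refl (Vec Nat 0) (vnil Nat)
  ~> \(δ : (\(α : Nat). Vec Nat (elimNat (\(φ : Nat). Nat) 2 (\(r : Nat). \(w : Nat). succ w) 1)) ((\(ε : Nat). \(ψ : Nat). elimNat (\(β : Nat). Nat) ε (\(q : Nat). \(d : Nat). succ d) ψ) 0 1) -> Vec Nat 2). refl (Vec Nat 0) (vnil Nat)
  ~> \(δ : Vec Nat (elimNat (\(α : Nat). Nat) 2 (\(φ : Nat). \(r : Nat). succ r) 1) -> Vec Nat 2). refl (Vec Nat 0) (vnil Nat)
  ~> \(δ : Vec Nat ((\(α : Nat). \(φ : Nat). succ φ) 0 (elimNat (\(r : Nat). Nat) 2 (\(w : Nat). \(ε : Nat). succ ε) 0)) -> Vec Nat 2). refl (Vec Nat 0) (vnil Nat)
  ~> \(δ : Vec Nat ((\(α : Nat). succ α) (elimNat (\(φ : Nat). Nat) 2 (\(r : Nat). \(w : Nat). succ w) 0)) -> Vec Nat 2). refl (Vec Nat 0) (vnil Nat)
  ~> \(δ : Vec Nat (succ (elimNat (\(α : Nat). Nat) 2 (\(φ : Nat). \(r : Nat). succ r) 0)) -> Vec Nat 2). refl (Vec Nat 0) (vnil Nat)
  ~> \(δ : Vec Nat 3 -> Vec Nat 2). refl (Vec Nat 0) (vnil Nat)
type:
  (Vec Nat 3 -> Vec Nat 2) -> Eq (Vec Nat 0) (vnil Nat) (vnil Nat)
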